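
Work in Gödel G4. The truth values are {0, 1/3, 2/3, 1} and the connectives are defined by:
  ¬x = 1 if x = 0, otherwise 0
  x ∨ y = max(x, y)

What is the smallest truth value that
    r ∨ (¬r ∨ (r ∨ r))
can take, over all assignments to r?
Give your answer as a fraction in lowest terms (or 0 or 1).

Take r = 1/3:
¬r = ¬1/3 = 0
r ∨ r = 1/3 ∨ 1/3 = 1/3
¬r ∨ (r ∨ r) = 0 ∨ 1/3 = 1/3
r ∨ (¬r ∨ (r ∨ r)) = 1/3 ∨ 1/3 = 1/3
No assignment yields a value below 1/3, so this is the minimum.

1/3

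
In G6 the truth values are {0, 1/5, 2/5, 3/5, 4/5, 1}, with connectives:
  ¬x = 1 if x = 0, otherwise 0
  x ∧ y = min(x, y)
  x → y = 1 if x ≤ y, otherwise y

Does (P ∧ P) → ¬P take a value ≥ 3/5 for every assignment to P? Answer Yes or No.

Counterexample: take P = 1/5.
P ∧ P = 1/5 ∧ 1/5 = 1/5
¬P = ¬1/5 = 0
(P ∧ P) → ¬P = 1/5 → 0 = 0
This gives 0, which is below 3/5.

No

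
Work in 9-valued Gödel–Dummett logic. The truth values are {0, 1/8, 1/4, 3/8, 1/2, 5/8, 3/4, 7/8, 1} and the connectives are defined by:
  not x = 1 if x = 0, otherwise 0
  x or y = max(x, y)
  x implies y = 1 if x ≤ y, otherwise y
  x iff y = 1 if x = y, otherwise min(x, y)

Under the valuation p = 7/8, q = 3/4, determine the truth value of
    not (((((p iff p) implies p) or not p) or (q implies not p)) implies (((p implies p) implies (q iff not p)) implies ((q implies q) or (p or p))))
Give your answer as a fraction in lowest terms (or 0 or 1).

0

p iff p = 7/8 iff 7/8 = 1
(p iff p) implies p = 1 implies 7/8 = 7/8
not p = not 7/8 = 0
((p iff p) implies p) or not p = 7/8 or 0 = 7/8
not p = not 7/8 = 0
q implies not p = 3/4 implies 0 = 0
(((p iff p) implies p) or not p) or (q implies not p) = 7/8 or 0 = 7/8
p implies p = 7/8 implies 7/8 = 1
not p = not 7/8 = 0
q iff not p = 3/4 iff 0 = 0
(p implies p) implies (q iff not p) = 1 implies 0 = 0
q implies q = 3/4 implies 3/4 = 1
p or p = 7/8 or 7/8 = 7/8
(q implies q) or (p or p) = 1 or 7/8 = 1
((p implies p) implies (q iff not p)) implies ((q implies q) or (p or p)) = 0 implies 1 = 1
((((p iff p) implies p) or not p) or (q implies not p)) implies (((p implies p) implies (q iff not p)) implies ((q implies q) or (p or p))) = 7/8 implies 1 = 1
not (((((p iff p) implies p) or not p) or (q implies not p)) implies (((p implies p) implies (q iff not p)) implies ((q implies q) or (p or p)))) = not 1 = 0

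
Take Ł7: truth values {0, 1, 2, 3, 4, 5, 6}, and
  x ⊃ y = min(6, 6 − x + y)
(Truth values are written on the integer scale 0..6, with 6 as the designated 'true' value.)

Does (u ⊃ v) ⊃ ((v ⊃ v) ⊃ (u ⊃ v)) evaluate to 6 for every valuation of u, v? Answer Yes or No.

At u = 1, v = 0, for instance:
u ⊃ v = 1 ⊃ 0 = 5
v ⊃ v = 0 ⊃ 0 = 6
u ⊃ v = 1 ⊃ 0 = 5
(v ⊃ v) ⊃ (u ⊃ v) = 6 ⊃ 5 = 5
(u ⊃ v) ⊃ ((v ⊃ v) ⊃ (u ⊃ v)) = 5 ⊃ 5 = 6
and checking the remaining 48 assignments likewise gives ≥ 6 in every case.

Yes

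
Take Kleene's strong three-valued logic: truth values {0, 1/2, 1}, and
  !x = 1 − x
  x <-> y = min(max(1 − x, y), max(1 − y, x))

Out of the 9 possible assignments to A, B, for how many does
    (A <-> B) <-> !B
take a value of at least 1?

2

A = 0, B = 0 ↦ 1  ≥
A = 0, B = 1/2 ↦ 1/2  <
A = 0, B = 1 ↦ 1  ≥
A = 1/2, B = 0 ↦ 1/2  <
A = 1/2, B = 1/2 ↦ 1/2  <
A = 1/2, B = 1 ↦ 1/2  <
A = 1, B = 0 ↦ 0  <
A = 1, B = 1/2 ↦ 1/2  <
A = 1, B = 1 ↦ 0  <
So 2 of the 9 assignments meet the threshold.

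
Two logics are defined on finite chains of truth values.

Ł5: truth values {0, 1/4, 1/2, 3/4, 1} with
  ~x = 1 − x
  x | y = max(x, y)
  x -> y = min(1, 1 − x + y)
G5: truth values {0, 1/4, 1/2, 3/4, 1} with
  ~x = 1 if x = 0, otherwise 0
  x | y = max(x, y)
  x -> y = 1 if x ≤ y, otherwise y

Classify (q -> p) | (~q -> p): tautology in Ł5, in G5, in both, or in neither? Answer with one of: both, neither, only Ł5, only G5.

In Ł5: at p = 0, q = 1/4 the value is 3/4 — not a tautology.
In G5: every assignment gives 1 — tautology.

only G5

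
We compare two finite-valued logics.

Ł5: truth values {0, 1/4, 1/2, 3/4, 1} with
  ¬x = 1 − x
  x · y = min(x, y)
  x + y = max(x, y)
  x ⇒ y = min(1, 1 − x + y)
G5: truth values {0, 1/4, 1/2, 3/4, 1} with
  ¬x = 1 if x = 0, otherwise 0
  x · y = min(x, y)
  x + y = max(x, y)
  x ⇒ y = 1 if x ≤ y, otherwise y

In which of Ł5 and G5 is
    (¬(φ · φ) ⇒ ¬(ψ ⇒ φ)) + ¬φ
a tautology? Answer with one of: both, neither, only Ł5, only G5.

only G5

In Ł5: at φ = 1/4, ψ = 0 the value is 3/4 — not a tautology.
In G5: every assignment gives 1 — tautology.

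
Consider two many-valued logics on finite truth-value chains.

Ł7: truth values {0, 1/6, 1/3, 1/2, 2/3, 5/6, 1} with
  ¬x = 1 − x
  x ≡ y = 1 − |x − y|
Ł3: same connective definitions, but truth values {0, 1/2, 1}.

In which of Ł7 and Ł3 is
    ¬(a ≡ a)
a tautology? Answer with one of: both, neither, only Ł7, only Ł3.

neither

In Ł7: at a = 0 the value is 0 — not a tautology.
In Ł3: at a = 0 the value is 0 — not a tautology.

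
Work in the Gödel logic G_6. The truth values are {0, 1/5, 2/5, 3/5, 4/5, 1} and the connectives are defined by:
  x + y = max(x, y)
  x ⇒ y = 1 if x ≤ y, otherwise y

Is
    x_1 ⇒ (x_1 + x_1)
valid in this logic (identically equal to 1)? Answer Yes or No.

x_1 = 0 ↦ 1
x_1 = 1/5 ↦ 1
x_1 = 2/5 ↦ 1
x_1 = 3/5 ↦ 1
x_1 = 4/5 ↦ 1
x_1 = 1 ↦ 1
Every assignment gives a value ≥ 1.

Yes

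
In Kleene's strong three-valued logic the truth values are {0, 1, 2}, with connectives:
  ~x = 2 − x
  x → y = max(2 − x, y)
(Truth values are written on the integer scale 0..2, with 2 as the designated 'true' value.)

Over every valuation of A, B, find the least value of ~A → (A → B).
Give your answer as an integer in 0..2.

Take A = 1, B = 0:
~A = ~1 = 1
A → B = 1 → 0 = 1
~A → (A → B) = 1 → 1 = 1
No assignment yields a value below 1, so this is the minimum.

1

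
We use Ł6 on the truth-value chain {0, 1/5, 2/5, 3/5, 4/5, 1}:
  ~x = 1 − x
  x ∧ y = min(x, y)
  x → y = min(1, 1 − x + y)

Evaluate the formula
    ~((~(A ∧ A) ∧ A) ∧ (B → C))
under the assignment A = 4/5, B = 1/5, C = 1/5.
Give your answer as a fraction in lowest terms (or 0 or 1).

A ∧ A = 4/5 ∧ 4/5 = 4/5
~(A ∧ A) = ~4/5 = 1/5
~(A ∧ A) ∧ A = 1/5 ∧ 4/5 = 1/5
B → C = 1/5 → 1/5 = 1
(~(A ∧ A) ∧ A) ∧ (B → C) = 1/5 ∧ 1 = 1/5
~((~(A ∧ A) ∧ A) ∧ (B → C)) = ~1/5 = 4/5

4/5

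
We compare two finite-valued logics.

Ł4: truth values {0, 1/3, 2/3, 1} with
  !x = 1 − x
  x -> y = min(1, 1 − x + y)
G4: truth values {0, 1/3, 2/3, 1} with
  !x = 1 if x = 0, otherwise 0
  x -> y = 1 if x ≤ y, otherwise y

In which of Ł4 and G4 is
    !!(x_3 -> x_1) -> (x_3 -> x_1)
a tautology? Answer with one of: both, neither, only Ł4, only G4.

In Ł4: every assignment gives 1 — tautology.
In G4: at x_1 = 1/3, x_3 = 2/3 the value is 1/3 — not a tautology.

only Ł4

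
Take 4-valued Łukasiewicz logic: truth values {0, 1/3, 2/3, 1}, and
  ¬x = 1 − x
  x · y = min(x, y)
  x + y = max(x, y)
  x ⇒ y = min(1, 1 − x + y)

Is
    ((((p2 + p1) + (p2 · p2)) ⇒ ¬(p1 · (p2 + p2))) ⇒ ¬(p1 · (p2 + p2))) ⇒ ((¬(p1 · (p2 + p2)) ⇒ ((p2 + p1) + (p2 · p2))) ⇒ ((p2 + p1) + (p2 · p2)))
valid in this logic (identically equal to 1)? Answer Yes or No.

Yes

p1 = 0, p2 = 0 ↦ 1
p1 = 0, p2 = 1/3 ↦ 1
p1 = 0, p2 = 2/3 ↦ 1
p1 = 0, p2 = 1 ↦ 1
p1 = 1/3, p2 = 0 ↦ 1
p1 = 1/3, p2 = 1/3 ↦ 1
p1 = 1/3, p2 = 2/3 ↦ 1
p1 = 1/3, p2 = 1 ↦ 1
p1 = 2/3, p2 = 0 ↦ 1
p1 = 2/3, p2 = 1/3 ↦ 1
p1 = 2/3, p2 = 2/3 ↦ 1
p1 = 2/3, p2 = 1 ↦ 1
p1 = 1, p2 = 0 ↦ 1
p1 = 1, p2 = 1/3 ↦ 1
p1 = 1, p2 = 2/3 ↦ 1
p1 = 1, p2 = 1 ↦ 1
Every assignment gives a value ≥ 1.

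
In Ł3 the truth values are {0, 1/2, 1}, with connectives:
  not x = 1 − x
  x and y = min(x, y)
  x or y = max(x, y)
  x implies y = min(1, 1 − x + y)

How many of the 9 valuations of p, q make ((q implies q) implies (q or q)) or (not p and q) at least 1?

3

p = 0, q = 0 ↦ 0  <
p = 0, q = 1/2 ↦ 1/2  <
p = 0, q = 1 ↦ 1  ≥
p = 1/2, q = 0 ↦ 0  <
p = 1/2, q = 1/2 ↦ 1/2  <
p = 1/2, q = 1 ↦ 1  ≥
p = 1, q = 0 ↦ 0  <
p = 1, q = 1/2 ↦ 1/2  <
p = 1, q = 1 ↦ 1  ≥
So 3 of the 9 assignments meet the threshold.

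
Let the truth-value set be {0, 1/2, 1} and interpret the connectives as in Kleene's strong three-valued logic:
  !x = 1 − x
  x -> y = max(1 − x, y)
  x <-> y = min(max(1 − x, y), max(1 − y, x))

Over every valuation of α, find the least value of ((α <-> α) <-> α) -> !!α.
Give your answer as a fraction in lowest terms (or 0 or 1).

1/2

Take α = 1/2:
α <-> α = 1/2 <-> 1/2 = 1/2
(α <-> α) <-> α = 1/2 <-> 1/2 = 1/2
!α = !1/2 = 1/2
!!α = !1/2 = 1/2
((α <-> α) <-> α) -> !!α = 1/2 -> 1/2 = 1/2
No assignment yields a value below 1/2, so this is the minimum.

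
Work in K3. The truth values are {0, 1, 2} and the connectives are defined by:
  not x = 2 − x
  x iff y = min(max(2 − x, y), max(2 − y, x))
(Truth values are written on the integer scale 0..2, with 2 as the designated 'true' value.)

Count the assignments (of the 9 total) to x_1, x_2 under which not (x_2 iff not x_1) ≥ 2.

x_1 = 0, x_2 = 0 ↦ 2  ≥
x_1 = 0, x_2 = 1 ↦ 1  <
x_1 = 0, x_2 = 2 ↦ 0  <
x_1 = 1, x_2 = 0 ↦ 1  <
x_1 = 1, x_2 = 1 ↦ 1  <
x_1 = 1, x_2 = 2 ↦ 1  <
x_1 = 2, x_2 = 0 ↦ 0  <
x_1 = 2, x_2 = 1 ↦ 1  <
x_1 = 2, x_2 = 2 ↦ 2  ≥
So 2 of the 9 assignments meet the threshold.

2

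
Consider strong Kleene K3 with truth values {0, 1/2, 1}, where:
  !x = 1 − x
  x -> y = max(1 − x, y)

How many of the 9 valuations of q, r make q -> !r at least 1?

5

q = 0, r = 0 ↦ 1  ≥
q = 0, r = 1/2 ↦ 1  ≥
q = 0, r = 1 ↦ 1  ≥
q = 1/2, r = 0 ↦ 1  ≥
q = 1/2, r = 1/2 ↦ 1/2  <
q = 1/2, r = 1 ↦ 1/2  <
q = 1, r = 0 ↦ 1  ≥
q = 1, r = 1/2 ↦ 1/2  <
q = 1, r = 1 ↦ 0  <
So 5 of the 9 assignments meet the threshold.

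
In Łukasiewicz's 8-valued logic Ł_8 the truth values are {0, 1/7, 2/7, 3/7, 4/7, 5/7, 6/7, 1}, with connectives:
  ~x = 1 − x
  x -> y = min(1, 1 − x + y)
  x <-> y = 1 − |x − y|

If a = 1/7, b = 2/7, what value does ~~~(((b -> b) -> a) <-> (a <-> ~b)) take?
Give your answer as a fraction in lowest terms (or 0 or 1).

b -> b = 2/7 -> 2/7 = 1
(b -> b) -> a = 1 -> 1/7 = 1/7
~b = ~2/7 = 5/7
a <-> ~b = 1/7 <-> 5/7 = 3/7
((b -> b) -> a) <-> (a <-> ~b) = 1/7 <-> 3/7 = 5/7
~(((b -> b) -> a) <-> (a <-> ~b)) = ~5/7 = 2/7
~~(((b -> b) -> a) <-> (a <-> ~b)) = ~2/7 = 5/7
~~~(((b -> b) -> a) <-> (a <-> ~b)) = ~5/7 = 2/7

2/7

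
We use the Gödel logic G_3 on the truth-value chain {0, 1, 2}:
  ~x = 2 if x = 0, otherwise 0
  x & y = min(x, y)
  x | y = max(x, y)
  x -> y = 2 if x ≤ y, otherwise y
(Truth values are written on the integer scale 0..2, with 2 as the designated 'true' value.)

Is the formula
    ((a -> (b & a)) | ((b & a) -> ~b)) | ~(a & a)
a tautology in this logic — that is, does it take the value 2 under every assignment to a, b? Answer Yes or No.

No

Counterexample: take a = 2, b = 1.
b & a = 1 & 2 = 1
a -> (b & a) = 2 -> 1 = 1
b & a = 1 & 2 = 1
~b = ~1 = 0
(b & a) -> ~b = 1 -> 0 = 0
(a -> (b & a)) | ((b & a) -> ~b) = 1 | 0 = 1
a & a = 2 & 2 = 2
~(a & a) = ~2 = 0
((a -> (b & a)) | ((b & a) -> ~b)) | ~(a & a) = 1 | 0 = 1
This gives 1 ≠ 2.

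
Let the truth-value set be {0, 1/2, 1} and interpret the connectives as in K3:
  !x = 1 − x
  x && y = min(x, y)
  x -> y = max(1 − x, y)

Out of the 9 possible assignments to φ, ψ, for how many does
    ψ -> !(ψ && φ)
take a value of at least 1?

φ = 0, ψ = 0 ↦ 1  ≥
φ = 0, ψ = 1/2 ↦ 1  ≥
φ = 0, ψ = 1 ↦ 1  ≥
φ = 1/2, ψ = 0 ↦ 1  ≥
φ = 1/2, ψ = 1/2 ↦ 1/2  <
φ = 1/2, ψ = 1 ↦ 1/2  <
φ = 1, ψ = 0 ↦ 1  ≥
φ = 1, ψ = 1/2 ↦ 1/2  <
φ = 1, ψ = 1 ↦ 0  <
So 5 of the 9 assignments meet the threshold.

5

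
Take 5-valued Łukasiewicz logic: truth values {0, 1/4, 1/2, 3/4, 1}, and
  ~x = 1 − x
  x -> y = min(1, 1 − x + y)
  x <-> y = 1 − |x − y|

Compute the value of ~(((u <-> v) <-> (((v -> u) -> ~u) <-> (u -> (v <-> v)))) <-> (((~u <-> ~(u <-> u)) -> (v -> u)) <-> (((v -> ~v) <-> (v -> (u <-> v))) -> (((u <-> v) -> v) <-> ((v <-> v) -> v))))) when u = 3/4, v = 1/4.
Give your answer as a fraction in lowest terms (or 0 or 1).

1/4

u <-> v = 3/4 <-> 1/4 = 1/2
v -> u = 1/4 -> 3/4 = 1
~u = ~3/4 = 1/4
(v -> u) -> ~u = 1 -> 1/4 = 1/4
v <-> v = 1/4 <-> 1/4 = 1
u -> (v <-> v) = 3/4 -> 1 = 1
((v -> u) -> ~u) <-> (u -> (v <-> v)) = 1/4 <-> 1 = 1/4
(u <-> v) <-> (((v -> u) -> ~u) <-> (u -> (v <-> v))) = 1/2 <-> 1/4 = 3/4
~u = ~3/4 = 1/4
u <-> u = 3/4 <-> 3/4 = 1
~(u <-> u) = ~1 = 0
~u <-> ~(u <-> u) = 1/4 <-> 0 = 3/4
v -> u = 1/4 -> 3/4 = 1
(~u <-> ~(u <-> u)) -> (v -> u) = 3/4 -> 1 = 1
~v = ~1/4 = 3/4
v -> ~v = 1/4 -> 3/4 = 1
u <-> v = 3/4 <-> 1/4 = 1/2
v -> (u <-> v) = 1/4 -> 1/2 = 1
(v -> ~v) <-> (v -> (u <-> v)) = 1 <-> 1 = 1
u <-> v = 3/4 <-> 1/4 = 1/2
(u <-> v) -> v = 1/2 -> 1/4 = 3/4
v <-> v = 1/4 <-> 1/4 = 1
(v <-> v) -> v = 1 -> 1/4 = 1/4
((u <-> v) -> v) <-> ((v <-> v) -> v) = 3/4 <-> 1/4 = 1/2
((v -> ~v) <-> (v -> (u <-> v))) -> (((u <-> v) -> v) <-> ((v <-> v) -> v)) = 1 -> 1/2 = 1/2
((~u <-> ~(u <-> u)) -> (v -> u)) <-> (((v -> ~v) <-> (v -> (u <-> v))) -> (((u <-> v) -> v) <-> ((v <-> v) -> v))) = 1 <-> 1/2 = 1/2
((u <-> v) <-> (((v -> u) -> ~u) <-> (u -> (v <-> v)))) <-> (((~u <-> ~(u <-> u)) -> (v -> u)) <-> (((v -> ~v) <-> (v -> (u <-> v))) -> (((u <-> v) -> v) <-> ((v <-> v) -> v)))) = 3/4 <-> 1/2 = 3/4
~(((u <-> v) <-> (((v -> u) -> ~u) <-> (u -> (v <-> v)))) <-> (((~u <-> ~(u <-> u)) -> (v -> u)) <-> (((v -> ~v) <-> (v -> (u <-> v))) -> (((u <-> v) -> v) <-> ((v <-> v) -> v))))) = ~3/4 = 1/4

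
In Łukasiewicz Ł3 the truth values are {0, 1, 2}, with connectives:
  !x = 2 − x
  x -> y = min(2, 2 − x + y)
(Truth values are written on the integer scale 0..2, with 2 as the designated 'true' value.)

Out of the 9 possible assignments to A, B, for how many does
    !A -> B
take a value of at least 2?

A = 0, B = 0 ↦ 0  <
A = 0, B = 1 ↦ 1  <
A = 0, B = 2 ↦ 2  ≥
A = 1, B = 0 ↦ 1  <
A = 1, B = 1 ↦ 2  ≥
A = 1, B = 2 ↦ 2  ≥
A = 2, B = 0 ↦ 2  ≥
A = 2, B = 1 ↦ 2  ≥
A = 2, B = 2 ↦ 2  ≥
So 6 of the 9 assignments meet the threshold.

6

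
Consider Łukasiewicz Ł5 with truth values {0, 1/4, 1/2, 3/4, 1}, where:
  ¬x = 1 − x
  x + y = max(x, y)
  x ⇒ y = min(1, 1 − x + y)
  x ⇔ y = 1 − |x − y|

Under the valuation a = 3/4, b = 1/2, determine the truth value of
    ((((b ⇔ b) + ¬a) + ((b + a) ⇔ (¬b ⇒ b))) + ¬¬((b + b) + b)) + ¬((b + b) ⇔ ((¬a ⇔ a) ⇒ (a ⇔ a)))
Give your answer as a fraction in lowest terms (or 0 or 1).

1

b ⇔ b = 1/2 ⇔ 1/2 = 1
¬a = ¬3/4 = 1/4
(b ⇔ b) + ¬a = 1 + 1/4 = 1
b + a = 1/2 + 3/4 = 3/4
¬b = ¬1/2 = 1/2
¬b ⇒ b = 1/2 ⇒ 1/2 = 1
(b + a) ⇔ (¬b ⇒ b) = 3/4 ⇔ 1 = 3/4
((b ⇔ b) + ¬a) + ((b + a) ⇔ (¬b ⇒ b)) = 1 + 3/4 = 1
b + b = 1/2 + 1/2 = 1/2
(b + b) + b = 1/2 + 1/2 = 1/2
¬((b + b) + b) = ¬1/2 = 1/2
¬¬((b + b) + b) = ¬1/2 = 1/2
(((b ⇔ b) + ¬a) + ((b + a) ⇔ (¬b ⇒ b))) + ¬¬((b + b) + b) = 1 + 1/2 = 1
b + b = 1/2 + 1/2 = 1/2
¬a = ¬3/4 = 1/4
¬a ⇔ a = 1/4 ⇔ 3/4 = 1/2
a ⇔ a = 3/4 ⇔ 3/4 = 1
(¬a ⇔ a) ⇒ (a ⇔ a) = 1/2 ⇒ 1 = 1
(b + b) ⇔ ((¬a ⇔ a) ⇒ (a ⇔ a)) = 1/2 ⇔ 1 = 1/2
¬((b + b) ⇔ ((¬a ⇔ a) ⇒ (a ⇔ a))) = ¬1/2 = 1/2
((((b ⇔ b) + ¬a) + ((b + a) ⇔ (¬b ⇒ b))) + ¬¬((b + b) + b)) + ¬((b + b) ⇔ ((¬a ⇔ a) ⇒ (a ⇔ a))) = 1 + 1/2 = 1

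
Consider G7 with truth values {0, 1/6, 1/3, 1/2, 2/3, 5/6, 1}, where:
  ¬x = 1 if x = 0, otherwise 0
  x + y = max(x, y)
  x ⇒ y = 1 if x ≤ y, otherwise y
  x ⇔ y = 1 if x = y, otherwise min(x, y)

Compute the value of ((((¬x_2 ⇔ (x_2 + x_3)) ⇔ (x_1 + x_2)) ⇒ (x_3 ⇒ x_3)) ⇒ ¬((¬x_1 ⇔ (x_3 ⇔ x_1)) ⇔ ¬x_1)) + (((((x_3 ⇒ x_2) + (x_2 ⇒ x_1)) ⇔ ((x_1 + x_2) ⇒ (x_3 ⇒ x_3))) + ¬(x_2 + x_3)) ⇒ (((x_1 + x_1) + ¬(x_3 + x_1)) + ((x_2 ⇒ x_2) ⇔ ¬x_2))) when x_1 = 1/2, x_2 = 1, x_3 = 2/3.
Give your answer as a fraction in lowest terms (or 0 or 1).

¬x_2 = ¬1 = 0
x_2 + x_3 = 1 + 2/3 = 1
¬x_2 ⇔ (x_2 + x_3) = 0 ⇔ 1 = 0
x_1 + x_2 = 1/2 + 1 = 1
(¬x_2 ⇔ (x_2 + x_3)) ⇔ (x_1 + x_2) = 0 ⇔ 1 = 0
x_3 ⇒ x_3 = 2/3 ⇒ 2/3 = 1
((¬x_2 ⇔ (x_2 + x_3)) ⇔ (x_1 + x_2)) ⇒ (x_3 ⇒ x_3) = 0 ⇒ 1 = 1
¬x_1 = ¬1/2 = 0
x_3 ⇔ x_1 = 2/3 ⇔ 1/2 = 1/2
¬x_1 ⇔ (x_3 ⇔ x_1) = 0 ⇔ 1/2 = 0
¬x_1 = ¬1/2 = 0
(¬x_1 ⇔ (x_3 ⇔ x_1)) ⇔ ¬x_1 = 0 ⇔ 0 = 1
¬((¬x_1 ⇔ (x_3 ⇔ x_1)) ⇔ ¬x_1) = ¬1 = 0
(((¬x_2 ⇔ (x_2 + x_3)) ⇔ (x_1 + x_2)) ⇒ (x_3 ⇒ x_3)) ⇒ ¬((¬x_1 ⇔ (x_3 ⇔ x_1)) ⇔ ¬x_1) = 1 ⇒ 0 = 0
x_3 ⇒ x_2 = 2/3 ⇒ 1 = 1
x_2 ⇒ x_1 = 1 ⇒ 1/2 = 1/2
(x_3 ⇒ x_2) + (x_2 ⇒ x_1) = 1 + 1/2 = 1
x_1 + x_2 = 1/2 + 1 = 1
x_3 ⇒ x_3 = 2/3 ⇒ 2/3 = 1
(x_1 + x_2) ⇒ (x_3 ⇒ x_3) = 1 ⇒ 1 = 1
((x_3 ⇒ x_2) + (x_2 ⇒ x_1)) ⇔ ((x_1 + x_2) ⇒ (x_3 ⇒ x_3)) = 1 ⇔ 1 = 1
x_2 + x_3 = 1 + 2/3 = 1
¬(x_2 + x_3) = ¬1 = 0
(((x_3 ⇒ x_2) + (x_2 ⇒ x_1)) ⇔ ((x_1 + x_2) ⇒ (x_3 ⇒ x_3))) + ¬(x_2 + x_3) = 1 + 0 = 1
x_1 + x_1 = 1/2 + 1/2 = 1/2
x_3 + x_1 = 2/3 + 1/2 = 2/3
¬(x_3 + x_1) = ¬2/3 = 0
(x_1 + x_1) + ¬(x_3 + x_1) = 1/2 + 0 = 1/2
x_2 ⇒ x_2 = 1 ⇒ 1 = 1
¬x_2 = ¬1 = 0
(x_2 ⇒ x_2) ⇔ ¬x_2 = 1 ⇔ 0 = 0
((x_1 + x_1) + ¬(x_3 + x_1)) + ((x_2 ⇒ x_2) ⇔ ¬x_2) = 1/2 + 0 = 1/2
((((x_3 ⇒ x_2) + (x_2 ⇒ x_1)) ⇔ ((x_1 + x_2) ⇒ (x_3 ⇒ x_3))) + ¬(x_2 + x_3)) ⇒ (((x_1 + x_1) + ¬(x_3 + x_1)) + ((x_2 ⇒ x_2) ⇔ ¬x_2)) = 1 ⇒ 1/2 = 1/2
((((¬x_2 ⇔ (x_2 + x_3)) ⇔ (x_1 + x_2)) ⇒ (x_3 ⇒ x_3)) ⇒ ¬((¬x_1 ⇔ (x_3 ⇔ x_1)) ⇔ ¬x_1)) + (((((x_3 ⇒ x_2) + (x_2 ⇒ x_1)) ⇔ ((x_1 + x_2) ⇒ (x_3 ⇒ x_3))) + ¬(x_2 + x_3)) ⇒ (((x_1 + x_1) + ¬(x_3 + x_1)) + ((x_2 ⇒ x_2) ⇔ ¬x_2))) = 0 + 1/2 = 1/2

1/2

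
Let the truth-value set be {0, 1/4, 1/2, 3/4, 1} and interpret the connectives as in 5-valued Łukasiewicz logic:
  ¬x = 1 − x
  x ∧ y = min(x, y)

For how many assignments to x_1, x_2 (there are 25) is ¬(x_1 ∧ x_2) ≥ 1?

9

value 1: 9 assignments (counts)
value 3/4: 7 assignments
value 1/2: 5 assignments
value 1/4: 3 assignments
value 0: 1 assignment
So 9 of the 25 assignments meet the threshold.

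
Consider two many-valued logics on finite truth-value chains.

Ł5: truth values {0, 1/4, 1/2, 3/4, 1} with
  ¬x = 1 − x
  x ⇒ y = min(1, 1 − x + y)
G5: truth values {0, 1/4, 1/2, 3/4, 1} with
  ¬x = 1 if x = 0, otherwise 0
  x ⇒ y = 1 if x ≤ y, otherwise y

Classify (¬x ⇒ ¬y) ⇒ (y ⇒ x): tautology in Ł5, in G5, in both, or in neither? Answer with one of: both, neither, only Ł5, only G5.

In Ł5: every assignment gives 1 — tautology.
In G5: at x = 1/4, y = 1/2 the value is 1/4 — not a tautology.

only Ł5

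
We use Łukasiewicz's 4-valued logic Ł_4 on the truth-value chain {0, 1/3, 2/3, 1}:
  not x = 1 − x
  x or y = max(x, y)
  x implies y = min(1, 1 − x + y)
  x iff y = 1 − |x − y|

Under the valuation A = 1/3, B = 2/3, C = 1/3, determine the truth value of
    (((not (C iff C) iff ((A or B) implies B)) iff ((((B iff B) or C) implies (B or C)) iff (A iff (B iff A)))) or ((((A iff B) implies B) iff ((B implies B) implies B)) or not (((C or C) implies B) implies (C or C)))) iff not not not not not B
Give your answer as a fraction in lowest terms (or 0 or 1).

2/3

C iff C = 1/3 iff 1/3 = 1
not (C iff C) = not 1 = 0
A or B = 1/3 or 2/3 = 2/3
(A or B) implies B = 2/3 implies 2/3 = 1
not (C iff C) iff ((A or B) implies B) = 0 iff 1 = 0
B iff B = 2/3 iff 2/3 = 1
(B iff B) or C = 1 or 1/3 = 1
B or C = 2/3 or 1/3 = 2/3
((B iff B) or C) implies (B or C) = 1 implies 2/3 = 2/3
B iff A = 2/3 iff 1/3 = 2/3
A iff (B iff A) = 1/3 iff 2/3 = 2/3
(((B iff B) or C) implies (B or C)) iff (A iff (B iff A)) = 2/3 iff 2/3 = 1
(not (C iff C) iff ((A or B) implies B)) iff ((((B iff B) or C) implies (B or C)) iff (A iff (B iff A))) = 0 iff 1 = 0
A iff B = 1/3 iff 2/3 = 2/3
(A iff B) implies B = 2/3 implies 2/3 = 1
B implies B = 2/3 implies 2/3 = 1
(B implies B) implies B = 1 implies 2/3 = 2/3
((A iff B) implies B) iff ((B implies B) implies B) = 1 iff 2/3 = 2/3
C or C = 1/3 or 1/3 = 1/3
(C or C) implies B = 1/3 implies 2/3 = 1
C or C = 1/3 or 1/3 = 1/3
((C or C) implies B) implies (C or C) = 1 implies 1/3 = 1/3
not (((C or C) implies B) implies (C or C)) = not 1/3 = 2/3
(((A iff B) implies B) iff ((B implies B) implies B)) or not (((C or C) implies B) implies (C or C)) = 2/3 or 2/3 = 2/3
((not (C iff C) iff ((A or B) implies B)) iff ((((B iff B) or C) implies (B or C)) iff (A iff (B iff A)))) or ((((A iff B) implies B) iff ((B implies B) implies B)) or not (((C or C) implies B) implies (C or C))) = 0 or 2/3 = 2/3
not B = not 2/3 = 1/3
not not B = not 1/3 = 2/3
not not not B = not 2/3 = 1/3
not not not not B = not 1/3 = 2/3
not not not not not B = not 2/3 = 1/3
(((not (C iff C) iff ((A or B) implies B)) iff ((((B iff B) or C) implies (B or C)) iff (A iff (B iff A)))) or ((((A iff B) implies B) iff ((B implies B) implies B)) or not (((C or C) implies B) implies (C or C)))) iff not not not not not B = 2/3 iff 1/3 = 2/3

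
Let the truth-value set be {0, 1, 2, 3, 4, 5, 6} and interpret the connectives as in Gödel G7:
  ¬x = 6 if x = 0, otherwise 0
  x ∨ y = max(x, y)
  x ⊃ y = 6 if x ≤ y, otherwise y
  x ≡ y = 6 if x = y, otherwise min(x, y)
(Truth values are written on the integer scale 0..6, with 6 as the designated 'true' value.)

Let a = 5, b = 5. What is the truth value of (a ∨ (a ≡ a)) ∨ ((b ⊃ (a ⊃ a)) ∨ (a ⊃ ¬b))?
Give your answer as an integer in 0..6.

6

a ≡ a = 5 ≡ 5 = 6
a ∨ (a ≡ a) = 5 ∨ 6 = 6
a ⊃ a = 5 ⊃ 5 = 6
b ⊃ (a ⊃ a) = 5 ⊃ 6 = 6
¬b = ¬5 = 0
a ⊃ ¬b = 5 ⊃ 0 = 0
(b ⊃ (a ⊃ a)) ∨ (a ⊃ ¬b) = 6 ∨ 0 = 6
(a ∨ (a ≡ a)) ∨ ((b ⊃ (a ⊃ a)) ∨ (a ⊃ ¬b)) = 6 ∨ 6 = 6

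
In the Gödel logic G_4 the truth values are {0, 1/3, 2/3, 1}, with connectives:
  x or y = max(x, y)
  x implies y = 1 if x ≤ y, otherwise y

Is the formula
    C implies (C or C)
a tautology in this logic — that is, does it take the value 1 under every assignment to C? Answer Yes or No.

C = 0 ↦ 1
C = 1/3 ↦ 1
C = 2/3 ↦ 1
C = 1 ↦ 1
Every assignment gives a value ≥ 1.

Yes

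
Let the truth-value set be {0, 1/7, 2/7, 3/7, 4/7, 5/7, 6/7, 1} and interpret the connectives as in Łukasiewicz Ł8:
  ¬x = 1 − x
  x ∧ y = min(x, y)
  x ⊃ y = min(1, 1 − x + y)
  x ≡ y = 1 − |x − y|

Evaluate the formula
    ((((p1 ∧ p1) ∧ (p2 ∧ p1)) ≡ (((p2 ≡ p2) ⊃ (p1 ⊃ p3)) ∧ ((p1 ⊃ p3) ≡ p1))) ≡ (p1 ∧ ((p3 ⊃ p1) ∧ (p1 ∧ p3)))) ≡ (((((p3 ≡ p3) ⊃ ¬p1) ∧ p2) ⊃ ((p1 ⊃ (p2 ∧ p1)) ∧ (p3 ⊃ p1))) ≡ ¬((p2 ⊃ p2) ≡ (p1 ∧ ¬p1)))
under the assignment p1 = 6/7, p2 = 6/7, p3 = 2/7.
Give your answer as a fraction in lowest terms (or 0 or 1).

6/7

p1 ∧ p1 = 6/7 ∧ 6/7 = 6/7
p2 ∧ p1 = 6/7 ∧ 6/7 = 6/7
(p1 ∧ p1) ∧ (p2 ∧ p1) = 6/7 ∧ 6/7 = 6/7
p2 ≡ p2 = 6/7 ≡ 6/7 = 1
p1 ⊃ p3 = 6/7 ⊃ 2/7 = 3/7
(p2 ≡ p2) ⊃ (p1 ⊃ p3) = 1 ⊃ 3/7 = 3/7
p1 ⊃ p3 = 6/7 ⊃ 2/7 = 3/7
(p1 ⊃ p3) ≡ p1 = 3/7 ≡ 6/7 = 4/7
((p2 ≡ p2) ⊃ (p1 ⊃ p3)) ∧ ((p1 ⊃ p3) ≡ p1) = 3/7 ∧ 4/7 = 3/7
((p1 ∧ p1) ∧ (p2 ∧ p1)) ≡ (((p2 ≡ p2) ⊃ (p1 ⊃ p3)) ∧ ((p1 ⊃ p3) ≡ p1)) = 6/7 ≡ 3/7 = 4/7
p3 ⊃ p1 = 2/7 ⊃ 6/7 = 1
p1 ∧ p3 = 6/7 ∧ 2/7 = 2/7
(p3 ⊃ p1) ∧ (p1 ∧ p3) = 1 ∧ 2/7 = 2/7
p1 ∧ ((p3 ⊃ p1) ∧ (p1 ∧ p3)) = 6/7 ∧ 2/7 = 2/7
(((p1 ∧ p1) ∧ (p2 ∧ p1)) ≡ (((p2 ≡ p2) ⊃ (p1 ⊃ p3)) ∧ ((p1 ⊃ p3) ≡ p1))) ≡ (p1 ∧ ((p3 ⊃ p1) ∧ (p1 ∧ p3))) = 4/7 ≡ 2/7 = 5/7
p3 ≡ p3 = 2/7 ≡ 2/7 = 1
¬p1 = ¬6/7 = 1/7
(p3 ≡ p3) ⊃ ¬p1 = 1 ⊃ 1/7 = 1/7
((p3 ≡ p3) ⊃ ¬p1) ∧ p2 = 1/7 ∧ 6/7 = 1/7
p2 ∧ p1 = 6/7 ∧ 6/7 = 6/7
p1 ⊃ (p2 ∧ p1) = 6/7 ⊃ 6/7 = 1
p3 ⊃ p1 = 2/7 ⊃ 6/7 = 1
(p1 ⊃ (p2 ∧ p1)) ∧ (p3 ⊃ p1) = 1 ∧ 1 = 1
(((p3 ≡ p3) ⊃ ¬p1) ∧ p2) ⊃ ((p1 ⊃ (p2 ∧ p1)) ∧ (p3 ⊃ p1)) = 1/7 ⊃ 1 = 1
p2 ⊃ p2 = 6/7 ⊃ 6/7 = 1
¬p1 = ¬6/7 = 1/7
p1 ∧ ¬p1 = 6/7 ∧ 1/7 = 1/7
(p2 ⊃ p2) ≡ (p1 ∧ ¬p1) = 1 ≡ 1/7 = 1/7
¬((p2 ⊃ p2) ≡ (p1 ∧ ¬p1)) = ¬1/7 = 6/7
((((p3 ≡ p3) ⊃ ¬p1) ∧ p2) ⊃ ((p1 ⊃ (p2 ∧ p1)) ∧ (p3 ⊃ p1))) ≡ ¬((p2 ⊃ p2) ≡ (p1 ∧ ¬p1)) = 1 ≡ 6/7 = 6/7
((((p1 ∧ p1) ∧ (p2 ∧ p1)) ≡ (((p2 ≡ p2) ⊃ (p1 ⊃ p3)) ∧ ((p1 ⊃ p3) ≡ p1))) ≡ (p1 ∧ ((p3 ⊃ p1) ∧ (p1 ∧ p3)))) ≡ (((((p3 ≡ p3) ⊃ ¬p1) ∧ p2) ⊃ ((p1 ⊃ (p2 ∧ p1)) ∧ (p3 ⊃ p1))) ≡ ¬((p2 ⊃ p2) ≡ (p1 ∧ ¬p1))) = 5/7 ≡ 6/7 = 6/7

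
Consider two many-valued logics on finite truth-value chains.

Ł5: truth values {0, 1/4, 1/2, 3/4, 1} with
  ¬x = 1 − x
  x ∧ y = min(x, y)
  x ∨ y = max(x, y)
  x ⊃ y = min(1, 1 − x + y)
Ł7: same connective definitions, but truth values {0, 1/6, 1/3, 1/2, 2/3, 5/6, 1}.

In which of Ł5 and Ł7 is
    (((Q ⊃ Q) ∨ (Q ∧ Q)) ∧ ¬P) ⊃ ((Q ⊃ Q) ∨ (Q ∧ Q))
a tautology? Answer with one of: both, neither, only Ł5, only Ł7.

both

In Ł5: every assignment gives 1 — tautology.
In Ł7: every assignment gives 1 — tautology.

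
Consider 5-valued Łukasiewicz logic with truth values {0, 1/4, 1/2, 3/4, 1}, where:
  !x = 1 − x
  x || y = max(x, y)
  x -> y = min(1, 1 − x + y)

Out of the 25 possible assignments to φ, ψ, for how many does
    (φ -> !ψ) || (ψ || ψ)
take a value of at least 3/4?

24

value 1: 19 assignments (counts)
value 3/4: 5 assignments (counts)
value 1/2: 1 assignment
So 24 of the 25 assignments meet the threshold.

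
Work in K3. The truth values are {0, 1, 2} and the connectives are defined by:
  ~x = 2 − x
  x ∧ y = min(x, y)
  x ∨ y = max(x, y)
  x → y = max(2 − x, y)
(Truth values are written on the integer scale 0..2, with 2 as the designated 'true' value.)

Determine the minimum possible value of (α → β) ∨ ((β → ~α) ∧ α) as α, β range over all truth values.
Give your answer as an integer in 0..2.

1

Take α = 1, β = 0:
α → β = 1 → 0 = 1
~α = ~1 = 1
β → ~α = 0 → 1 = 2
(β → ~α) ∧ α = 2 ∧ 1 = 1
(α → β) ∨ ((β → ~α) ∧ α) = 1 ∨ 1 = 1
No assignment yields a value below 1, so this is the minimum.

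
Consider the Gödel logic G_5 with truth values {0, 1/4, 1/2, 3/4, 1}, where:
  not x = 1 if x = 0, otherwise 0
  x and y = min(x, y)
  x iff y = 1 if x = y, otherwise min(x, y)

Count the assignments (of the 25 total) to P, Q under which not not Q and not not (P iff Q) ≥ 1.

16

value 1: 16 assignments (counts)
value 0: 9 assignments
So 16 of the 25 assignments meet the threshold.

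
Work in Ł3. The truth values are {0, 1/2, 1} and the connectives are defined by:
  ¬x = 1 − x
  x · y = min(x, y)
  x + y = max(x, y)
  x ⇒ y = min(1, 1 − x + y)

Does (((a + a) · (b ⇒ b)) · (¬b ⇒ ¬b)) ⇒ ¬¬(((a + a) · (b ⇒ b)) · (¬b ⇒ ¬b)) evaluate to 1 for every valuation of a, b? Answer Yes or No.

Yes

a = 0, b = 0 ↦ 1
a = 0, b = 1/2 ↦ 1
a = 0, b = 1 ↦ 1
a = 1/2, b = 0 ↦ 1
a = 1/2, b = 1/2 ↦ 1
a = 1/2, b = 1 ↦ 1
a = 1, b = 0 ↦ 1
a = 1, b = 1/2 ↦ 1
a = 1, b = 1 ↦ 1
Every assignment gives a value ≥ 1.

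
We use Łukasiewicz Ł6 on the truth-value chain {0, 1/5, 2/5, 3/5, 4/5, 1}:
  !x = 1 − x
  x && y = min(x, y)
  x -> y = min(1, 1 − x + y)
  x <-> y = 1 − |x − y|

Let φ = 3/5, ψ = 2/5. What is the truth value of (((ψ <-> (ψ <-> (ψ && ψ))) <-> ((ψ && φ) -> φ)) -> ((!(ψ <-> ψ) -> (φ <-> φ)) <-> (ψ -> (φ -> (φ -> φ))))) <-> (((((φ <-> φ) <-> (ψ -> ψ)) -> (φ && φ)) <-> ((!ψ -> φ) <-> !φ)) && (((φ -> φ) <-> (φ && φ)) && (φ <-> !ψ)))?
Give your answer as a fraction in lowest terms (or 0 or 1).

ψ && ψ = 2/5 && 2/5 = 2/5
ψ <-> (ψ && ψ) = 2/5 <-> 2/5 = 1
ψ <-> (ψ <-> (ψ && ψ)) = 2/5 <-> 1 = 2/5
ψ && φ = 2/5 && 3/5 = 2/5
(ψ && φ) -> φ = 2/5 -> 3/5 = 1
(ψ <-> (ψ <-> (ψ && ψ))) <-> ((ψ && φ) -> φ) = 2/5 <-> 1 = 2/5
ψ <-> ψ = 2/5 <-> 2/5 = 1
!(ψ <-> ψ) = !1 = 0
φ <-> φ = 3/5 <-> 3/5 = 1
!(ψ <-> ψ) -> (φ <-> φ) = 0 -> 1 = 1
φ -> φ = 3/5 -> 3/5 = 1
φ -> (φ -> φ) = 3/5 -> 1 = 1
ψ -> (φ -> (φ -> φ)) = 2/5 -> 1 = 1
(!(ψ <-> ψ) -> (φ <-> φ)) <-> (ψ -> (φ -> (φ -> φ))) = 1 <-> 1 = 1
((ψ <-> (ψ <-> (ψ && ψ))) <-> ((ψ && φ) -> φ)) -> ((!(ψ <-> ψ) -> (φ <-> φ)) <-> (ψ -> (φ -> (φ -> φ)))) = 2/5 -> 1 = 1
φ <-> φ = 3/5 <-> 3/5 = 1
ψ -> ψ = 2/5 -> 2/5 = 1
(φ <-> φ) <-> (ψ -> ψ) = 1 <-> 1 = 1
φ && φ = 3/5 && 3/5 = 3/5
((φ <-> φ) <-> (ψ -> ψ)) -> (φ && φ) = 1 -> 3/5 = 3/5
!ψ = !2/5 = 3/5
!ψ -> φ = 3/5 -> 3/5 = 1
!φ = !3/5 = 2/5
(!ψ -> φ) <-> !φ = 1 <-> 2/5 = 2/5
(((φ <-> φ) <-> (ψ -> ψ)) -> (φ && φ)) <-> ((!ψ -> φ) <-> !φ) = 3/5 <-> 2/5 = 4/5
φ -> φ = 3/5 -> 3/5 = 1
φ && φ = 3/5 && 3/5 = 3/5
(φ -> φ) <-> (φ && φ) = 1 <-> 3/5 = 3/5
!ψ = !2/5 = 3/5
φ <-> !ψ = 3/5 <-> 3/5 = 1
((φ -> φ) <-> (φ && φ)) && (φ <-> !ψ) = 3/5 && 1 = 3/5
((((φ <-> φ) <-> (ψ -> ψ)) -> (φ && φ)) <-> ((!ψ -> φ) <-> !φ)) && (((φ -> φ) <-> (φ && φ)) && (φ <-> !ψ)) = 4/5 && 3/5 = 3/5
(((ψ <-> (ψ <-> (ψ && ψ))) <-> ((ψ && φ) -> φ)) -> ((!(ψ <-> ψ) -> (φ <-> φ)) <-> (ψ -> (φ -> (φ -> φ))))) <-> (((((φ <-> φ) <-> (ψ -> ψ)) -> (φ && φ)) <-> ((!ψ -> φ) <-> !φ)) && (((φ -> φ) <-> (φ && φ)) && (φ <-> !ψ))) = 1 <-> 3/5 = 3/5

3/5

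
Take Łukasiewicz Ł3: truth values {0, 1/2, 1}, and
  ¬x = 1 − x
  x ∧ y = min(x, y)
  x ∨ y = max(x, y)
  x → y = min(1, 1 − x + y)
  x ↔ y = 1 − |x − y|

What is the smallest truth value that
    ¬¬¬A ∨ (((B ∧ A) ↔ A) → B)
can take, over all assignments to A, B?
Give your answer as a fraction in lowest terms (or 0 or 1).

1/2

Take A = 1/2, B = 0:
¬A = ¬1/2 = 1/2
¬¬A = ¬1/2 = 1/2
¬¬¬A = ¬1/2 = 1/2
B ∧ A = 0 ∧ 1/2 = 0
(B ∧ A) ↔ A = 0 ↔ 1/2 = 1/2
((B ∧ A) ↔ A) → B = 1/2 → 0 = 1/2
¬¬¬A ∨ (((B ∧ A) ↔ A) → B) = 1/2 ∨ 1/2 = 1/2
No assignment yields a value below 1/2, so this is the minimum.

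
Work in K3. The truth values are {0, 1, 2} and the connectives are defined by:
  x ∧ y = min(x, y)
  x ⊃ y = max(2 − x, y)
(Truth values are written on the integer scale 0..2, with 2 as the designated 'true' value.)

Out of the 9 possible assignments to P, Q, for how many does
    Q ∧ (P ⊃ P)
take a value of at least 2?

P = 0, Q = 0 ↦ 0  <
P = 0, Q = 1 ↦ 1  <
P = 0, Q = 2 ↦ 2  ≥
P = 1, Q = 0 ↦ 0  <
P = 1, Q = 1 ↦ 1  <
P = 1, Q = 2 ↦ 1  <
P = 2, Q = 0 ↦ 0  <
P = 2, Q = 1 ↦ 1  <
P = 2, Q = 2 ↦ 2  ≥
So 2 of the 9 assignments meet the threshold.

2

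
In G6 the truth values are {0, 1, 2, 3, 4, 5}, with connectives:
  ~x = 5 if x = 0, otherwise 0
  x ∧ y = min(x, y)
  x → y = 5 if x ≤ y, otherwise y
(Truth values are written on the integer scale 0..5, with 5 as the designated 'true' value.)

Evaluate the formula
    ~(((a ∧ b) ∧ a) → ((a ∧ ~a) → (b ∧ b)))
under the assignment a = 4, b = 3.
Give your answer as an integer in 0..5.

a ∧ b = 4 ∧ 3 = 3
(a ∧ b) ∧ a = 3 ∧ 4 = 3
~a = ~4 = 0
a ∧ ~a = 4 ∧ 0 = 0
b ∧ b = 3 ∧ 3 = 3
(a ∧ ~a) → (b ∧ b) = 0 → 3 = 5
((a ∧ b) ∧ a) → ((a ∧ ~a) → (b ∧ b)) = 3 → 5 = 5
~(((a ∧ b) ∧ a) → ((a ∧ ~a) → (b ∧ b))) = ~5 = 0

0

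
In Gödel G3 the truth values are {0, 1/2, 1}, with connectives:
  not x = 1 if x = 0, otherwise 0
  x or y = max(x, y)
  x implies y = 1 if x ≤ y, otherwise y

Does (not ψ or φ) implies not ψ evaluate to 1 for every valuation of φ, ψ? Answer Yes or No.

Counterexample: take φ = 1/2, ψ = 1/2.
not ψ = not 1/2 = 0
not ψ or φ = 0 or 1/2 = 1/2
(not ψ or φ) implies not ψ = 1/2 implies 0 = 0
This gives 0 ≠ 1.

No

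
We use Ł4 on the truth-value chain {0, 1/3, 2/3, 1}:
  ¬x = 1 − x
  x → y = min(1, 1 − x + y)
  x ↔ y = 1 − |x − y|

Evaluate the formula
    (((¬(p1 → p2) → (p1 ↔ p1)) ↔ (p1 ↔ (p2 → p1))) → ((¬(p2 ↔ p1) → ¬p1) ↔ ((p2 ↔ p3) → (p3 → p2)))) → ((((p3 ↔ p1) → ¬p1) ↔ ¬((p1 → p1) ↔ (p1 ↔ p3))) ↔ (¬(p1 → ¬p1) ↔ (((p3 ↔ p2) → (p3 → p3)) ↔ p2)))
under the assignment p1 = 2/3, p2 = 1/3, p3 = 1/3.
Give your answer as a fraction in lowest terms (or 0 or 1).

2/3

p1 → p2 = 2/3 → 1/3 = 2/3
¬(p1 → p2) = ¬2/3 = 1/3
p1 ↔ p1 = 2/3 ↔ 2/3 = 1
¬(p1 → p2) → (p1 ↔ p1) = 1/3 → 1 = 1
p2 → p1 = 1/3 → 2/3 = 1
p1 ↔ (p2 → p1) = 2/3 ↔ 1 = 2/3
(¬(p1 → p2) → (p1 ↔ p1)) ↔ (p1 ↔ (p2 → p1)) = 1 ↔ 2/3 = 2/3
p2 ↔ p1 = 1/3 ↔ 2/3 = 2/3
¬(p2 ↔ p1) = ¬2/3 = 1/3
¬p1 = ¬2/3 = 1/3
¬(p2 ↔ p1) → ¬p1 = 1/3 → 1/3 = 1
p2 ↔ p3 = 1/3 ↔ 1/3 = 1
p3 → p2 = 1/3 → 1/3 = 1
(p2 ↔ p3) → (p3 → p2) = 1 → 1 = 1
(¬(p2 ↔ p1) → ¬p1) ↔ ((p2 ↔ p3) → (p3 → p2)) = 1 ↔ 1 = 1
((¬(p1 → p2) → (p1 ↔ p1)) ↔ (p1 ↔ (p2 → p1))) → ((¬(p2 ↔ p1) → ¬p1) ↔ ((p2 ↔ p3) → (p3 → p2))) = 2/3 → 1 = 1
p3 ↔ p1 = 1/3 ↔ 2/3 = 2/3
¬p1 = ¬2/3 = 1/3
(p3 ↔ p1) → ¬p1 = 2/3 → 1/3 = 2/3
p1 → p1 = 2/3 → 2/3 = 1
p1 ↔ p3 = 2/3 ↔ 1/3 = 2/3
(p1 → p1) ↔ (p1 ↔ p3) = 1 ↔ 2/3 = 2/3
¬((p1 → p1) ↔ (p1 ↔ p3)) = ¬2/3 = 1/3
((p3 ↔ p1) → ¬p1) ↔ ¬((p1 → p1) ↔ (p1 ↔ p3)) = 2/3 ↔ 1/3 = 2/3
¬p1 = ¬2/3 = 1/3
p1 → ¬p1 = 2/3 → 1/3 = 2/3
¬(p1 → ¬p1) = ¬2/3 = 1/3
p3 ↔ p2 = 1/3 ↔ 1/3 = 1
p3 → p3 = 1/3 → 1/3 = 1
(p3 ↔ p2) → (p3 → p3) = 1 → 1 = 1
((p3 ↔ p2) → (p3 → p3)) ↔ p2 = 1 ↔ 1/3 = 1/3
¬(p1 → ¬p1) ↔ (((p3 ↔ p2) → (p3 → p3)) ↔ p2) = 1/3 ↔ 1/3 = 1
(((p3 ↔ p1) → ¬p1) ↔ ¬((p1 → p1) ↔ (p1 ↔ p3))) ↔ (¬(p1 → ¬p1) ↔ (((p3 ↔ p2) → (p3 → p3)) ↔ p2)) = 2/3 ↔ 1 = 2/3
(((¬(p1 → p2) → (p1 ↔ p1)) ↔ (p1 ↔ (p2 → p1))) → ((¬(p2 ↔ p1) → ¬p1) ↔ ((p2 ↔ p3) → (p3 → p2)))) → ((((p3 ↔ p1) → ¬p1) ↔ ¬((p1 → p1) ↔ (p1 ↔ p3))) ↔ (¬(p1 → ¬p1) ↔ (((p3 ↔ p2) → (p3 → p3)) ↔ p2))) = 1 → 2/3 = 2/3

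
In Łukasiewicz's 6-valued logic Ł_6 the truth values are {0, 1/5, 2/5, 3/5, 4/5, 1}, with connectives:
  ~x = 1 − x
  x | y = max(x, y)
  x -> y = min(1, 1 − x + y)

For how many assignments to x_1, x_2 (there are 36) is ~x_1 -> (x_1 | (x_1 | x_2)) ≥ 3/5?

31

value 1: 24 assignments (counts)
value 4/5: 5 assignments (counts)
value 3/5: 2 assignments (counts)
value 2/5: 3 assignments
value 1/5: 1 assignment
value 0: 1 assignment
So 31 of the 36 assignments meet the threshold.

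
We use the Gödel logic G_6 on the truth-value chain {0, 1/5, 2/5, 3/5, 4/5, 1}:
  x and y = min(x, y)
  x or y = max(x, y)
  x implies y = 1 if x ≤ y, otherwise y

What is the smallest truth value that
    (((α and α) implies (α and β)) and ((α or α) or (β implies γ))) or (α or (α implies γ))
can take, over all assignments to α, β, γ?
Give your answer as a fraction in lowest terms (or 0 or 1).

1/5

Take α = 1/5, β = 0, γ = 0:
α and α = 1/5 and 1/5 = 1/5
α and β = 1/5 and 0 = 0
(α and α) implies (α and β) = 1/5 implies 0 = 0
α or α = 1/5 or 1/5 = 1/5
β implies γ = 0 implies 0 = 1
(α or α) or (β implies γ) = 1/5 or 1 = 1
((α and α) implies (α and β)) and ((α or α) or (β implies γ)) = 0 and 1 = 0
α implies γ = 1/5 implies 0 = 0
α or (α implies γ) = 1/5 or 0 = 1/5
(((α and α) implies (α and β)) and ((α or α) or (β implies γ))) or (α or (α implies γ)) = 0 or 1/5 = 1/5
No assignment yields a value below 1/5, so this is the minimum.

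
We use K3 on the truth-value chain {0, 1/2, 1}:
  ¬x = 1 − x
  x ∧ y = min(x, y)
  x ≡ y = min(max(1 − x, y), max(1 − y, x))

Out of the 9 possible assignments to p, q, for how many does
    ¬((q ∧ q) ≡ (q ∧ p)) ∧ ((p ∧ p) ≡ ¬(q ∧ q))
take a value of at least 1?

1

p = 0, q = 0 ↦ 0  <
p = 0, q = 1/2 ↦ 1/2  <
p = 0, q = 1 ↦ 1  ≥
p = 1/2, q = 0 ↦ 0  <
p = 1/2, q = 1/2 ↦ 1/2  <
p = 1/2, q = 1 ↦ 1/2  <
p = 1, q = 0 ↦ 0  <
p = 1, q = 1/2 ↦ 1/2  <
p = 1, q = 1 ↦ 0  <
So 1 of the 9 assignments meets the threshold.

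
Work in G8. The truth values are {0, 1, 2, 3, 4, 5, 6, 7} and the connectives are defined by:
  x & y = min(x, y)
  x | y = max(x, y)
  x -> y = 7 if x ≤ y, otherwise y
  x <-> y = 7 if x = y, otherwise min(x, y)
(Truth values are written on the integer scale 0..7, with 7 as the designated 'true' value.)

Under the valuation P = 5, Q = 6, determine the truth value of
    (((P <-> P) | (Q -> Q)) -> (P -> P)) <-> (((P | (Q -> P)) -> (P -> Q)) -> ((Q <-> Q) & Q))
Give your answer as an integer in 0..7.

6

P <-> P = 5 <-> 5 = 7
Q -> Q = 6 -> 6 = 7
(P <-> P) | (Q -> Q) = 7 | 7 = 7
P -> P = 5 -> 5 = 7
((P <-> P) | (Q -> Q)) -> (P -> P) = 7 -> 7 = 7
Q -> P = 6 -> 5 = 5
P | (Q -> P) = 5 | 5 = 5
P -> Q = 5 -> 6 = 7
(P | (Q -> P)) -> (P -> Q) = 5 -> 7 = 7
Q <-> Q = 6 <-> 6 = 7
(Q <-> Q) & Q = 7 & 6 = 6
((P | (Q -> P)) -> (P -> Q)) -> ((Q <-> Q) & Q) = 7 -> 6 = 6
(((P <-> P) | (Q -> Q)) -> (P -> P)) <-> (((P | (Q -> P)) -> (P -> Q)) -> ((Q <-> Q) & Q)) = 7 <-> 6 = 6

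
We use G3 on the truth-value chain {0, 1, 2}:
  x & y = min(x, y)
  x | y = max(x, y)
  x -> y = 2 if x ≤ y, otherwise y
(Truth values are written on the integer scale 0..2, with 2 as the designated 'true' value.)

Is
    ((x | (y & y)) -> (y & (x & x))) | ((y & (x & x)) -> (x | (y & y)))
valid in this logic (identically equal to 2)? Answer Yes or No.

Yes

x = 0, y = 0 ↦ 2
x = 0, y = 1 ↦ 2
x = 0, y = 2 ↦ 2
x = 1, y = 0 ↦ 2
x = 1, y = 1 ↦ 2
x = 1, y = 2 ↦ 2
x = 2, y = 0 ↦ 2
x = 2, y = 1 ↦ 2
x = 2, y = 2 ↦ 2
Every assignment gives a value ≥ 2.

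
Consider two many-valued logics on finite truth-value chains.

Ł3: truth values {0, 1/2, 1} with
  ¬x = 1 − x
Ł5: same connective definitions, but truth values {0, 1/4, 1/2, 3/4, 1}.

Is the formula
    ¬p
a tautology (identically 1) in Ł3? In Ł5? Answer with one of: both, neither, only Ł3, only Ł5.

neither

In Ł3: at p = 1/2 the value is 1/2 — not a tautology.
In Ł5: at p = 1/4 the value is 3/4 — not a tautology.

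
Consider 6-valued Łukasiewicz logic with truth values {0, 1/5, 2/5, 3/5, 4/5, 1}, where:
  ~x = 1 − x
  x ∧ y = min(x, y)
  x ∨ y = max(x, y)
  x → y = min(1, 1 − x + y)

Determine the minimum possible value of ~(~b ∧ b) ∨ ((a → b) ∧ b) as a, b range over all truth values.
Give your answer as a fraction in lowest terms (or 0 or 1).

Take a = 0, b = 2/5:
~b = ~2/5 = 3/5
~b ∧ b = 3/5 ∧ 2/5 = 2/5
~(~b ∧ b) = ~2/5 = 3/5
a → b = 0 → 2/5 = 1
(a → b) ∧ b = 1 ∧ 2/5 = 2/5
~(~b ∧ b) ∨ ((a → b) ∧ b) = 3/5 ∨ 2/5 = 3/5
No assignment yields a value below 3/5, so this is the minimum.

3/5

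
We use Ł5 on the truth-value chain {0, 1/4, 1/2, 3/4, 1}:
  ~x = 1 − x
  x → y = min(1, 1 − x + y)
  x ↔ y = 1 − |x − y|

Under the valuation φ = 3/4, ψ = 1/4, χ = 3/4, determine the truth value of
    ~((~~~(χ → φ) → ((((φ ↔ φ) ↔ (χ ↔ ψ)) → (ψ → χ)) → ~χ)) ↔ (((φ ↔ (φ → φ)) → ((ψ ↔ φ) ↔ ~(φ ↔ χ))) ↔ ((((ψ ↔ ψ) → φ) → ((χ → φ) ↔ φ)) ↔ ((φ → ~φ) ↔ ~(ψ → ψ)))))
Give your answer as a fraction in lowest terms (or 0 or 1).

1/4

χ → φ = 3/4 → 3/4 = 1
~(χ → φ) = ~1 = 0
~~(χ → φ) = ~0 = 1
~~~(χ → φ) = ~1 = 0
φ ↔ φ = 3/4 ↔ 3/4 = 1
χ ↔ ψ = 3/4 ↔ 1/4 = 1/2
(φ ↔ φ) ↔ (χ ↔ ψ) = 1 ↔ 1/2 = 1/2
ψ → χ = 1/4 → 3/4 = 1
((φ ↔ φ) ↔ (χ ↔ ψ)) → (ψ → χ) = 1/2 → 1 = 1
~χ = ~3/4 = 1/4
(((φ ↔ φ) ↔ (χ ↔ ψ)) → (ψ → χ)) → ~χ = 1 → 1/4 = 1/4
~~~(χ → φ) → ((((φ ↔ φ) ↔ (χ ↔ ψ)) → (ψ → χ)) → ~χ) = 0 → 1/4 = 1
φ → φ = 3/4 → 3/4 = 1
φ ↔ (φ → φ) = 3/4 ↔ 1 = 3/4
ψ ↔ φ = 1/4 ↔ 3/4 = 1/2
φ ↔ χ = 3/4 ↔ 3/4 = 1
~(φ ↔ χ) = ~1 = 0
(ψ ↔ φ) ↔ ~(φ ↔ χ) = 1/2 ↔ 0 = 1/2
(φ ↔ (φ → φ)) → ((ψ ↔ φ) ↔ ~(φ ↔ χ)) = 3/4 → 1/2 = 3/4
ψ ↔ ψ = 1/4 ↔ 1/4 = 1
(ψ ↔ ψ) → φ = 1 → 3/4 = 3/4
χ → φ = 3/4 → 3/4 = 1
(χ → φ) ↔ φ = 1 ↔ 3/4 = 3/4
((ψ ↔ ψ) → φ) → ((χ → φ) ↔ φ) = 3/4 → 3/4 = 1
~φ = ~3/4 = 1/4
φ → ~φ = 3/4 → 1/4 = 1/2
ψ → ψ = 1/4 → 1/4 = 1
~(ψ → ψ) = ~1 = 0
(φ → ~φ) ↔ ~(ψ → ψ) = 1/2 ↔ 0 = 1/2
(((ψ ↔ ψ) → φ) → ((χ → φ) ↔ φ)) ↔ ((φ → ~φ) ↔ ~(ψ → ψ)) = 1 ↔ 1/2 = 1/2
((φ ↔ (φ → φ)) → ((ψ ↔ φ) ↔ ~(φ ↔ χ))) ↔ ((((ψ ↔ ψ) → φ) → ((χ → φ) ↔ φ)) ↔ ((φ → ~φ) ↔ ~(ψ → ψ))) = 3/4 ↔ 1/2 = 3/4
(~~~(χ → φ) → ((((φ ↔ φ) ↔ (χ ↔ ψ)) → (ψ → χ)) → ~χ)) ↔ (((φ ↔ (φ → φ)) → ((ψ ↔ φ) ↔ ~(φ ↔ χ))) ↔ ((((ψ ↔ ψ) → φ) → ((χ → φ) ↔ φ)) ↔ ((φ → ~φ) ↔ ~(ψ → ψ)))) = 1 ↔ 3/4 = 3/4
~((~~~(χ → φ) → ((((φ ↔ φ) ↔ (χ ↔ ψ)) → (ψ → χ)) → ~χ)) ↔ (((φ ↔ (φ → φ)) → ((ψ ↔ φ) ↔ ~(φ ↔ χ))) ↔ ((((ψ ↔ ψ) → φ) → ((χ → φ) ↔ φ)) ↔ ((φ → ~φ) ↔ ~(ψ → ψ))))) = ~3/4 = 1/4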